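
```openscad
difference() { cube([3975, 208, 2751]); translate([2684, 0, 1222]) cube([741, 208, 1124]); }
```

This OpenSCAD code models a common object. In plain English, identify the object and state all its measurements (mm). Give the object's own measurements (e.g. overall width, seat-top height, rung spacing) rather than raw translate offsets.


A wall 3975 mm long (x), 208 mm thick (y), 2751 mm tall, with a rectangular window opening cut through it. The opening is 741 mm wide and 1124 mm tall; its sill is at z = 1222 mm and its near (−x) edge is 2684 mm from the wall's −x end. The opening passes through the full wall thickness.


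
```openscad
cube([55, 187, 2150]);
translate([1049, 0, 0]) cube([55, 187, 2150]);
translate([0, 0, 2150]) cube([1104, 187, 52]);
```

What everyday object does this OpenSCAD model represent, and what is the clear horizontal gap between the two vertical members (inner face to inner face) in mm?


A door frame. The clear opening width is 994 mm.

Two 2150 mm tall posts with a header on top — a door frame. The left jamb is 55 mm wide at x = 0; the right jamb starts at x = 1049. The clear opening is 1049 − 55 = 994 mm.


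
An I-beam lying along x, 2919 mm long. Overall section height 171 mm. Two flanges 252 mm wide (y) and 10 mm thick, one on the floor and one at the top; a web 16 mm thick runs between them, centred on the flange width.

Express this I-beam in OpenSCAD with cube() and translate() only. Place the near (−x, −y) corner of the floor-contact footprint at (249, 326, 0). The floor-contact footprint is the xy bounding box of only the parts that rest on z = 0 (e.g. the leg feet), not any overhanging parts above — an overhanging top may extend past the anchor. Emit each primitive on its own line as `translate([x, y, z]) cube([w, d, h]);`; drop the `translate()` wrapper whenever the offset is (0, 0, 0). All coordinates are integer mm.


translate([249, 326, 0]) cube([2919, 252, 10]);
translate([249, 444, 10]) cube([2919, 16, 151]);
translate([249, 326, 161]) cube([2919, 252, 10]);


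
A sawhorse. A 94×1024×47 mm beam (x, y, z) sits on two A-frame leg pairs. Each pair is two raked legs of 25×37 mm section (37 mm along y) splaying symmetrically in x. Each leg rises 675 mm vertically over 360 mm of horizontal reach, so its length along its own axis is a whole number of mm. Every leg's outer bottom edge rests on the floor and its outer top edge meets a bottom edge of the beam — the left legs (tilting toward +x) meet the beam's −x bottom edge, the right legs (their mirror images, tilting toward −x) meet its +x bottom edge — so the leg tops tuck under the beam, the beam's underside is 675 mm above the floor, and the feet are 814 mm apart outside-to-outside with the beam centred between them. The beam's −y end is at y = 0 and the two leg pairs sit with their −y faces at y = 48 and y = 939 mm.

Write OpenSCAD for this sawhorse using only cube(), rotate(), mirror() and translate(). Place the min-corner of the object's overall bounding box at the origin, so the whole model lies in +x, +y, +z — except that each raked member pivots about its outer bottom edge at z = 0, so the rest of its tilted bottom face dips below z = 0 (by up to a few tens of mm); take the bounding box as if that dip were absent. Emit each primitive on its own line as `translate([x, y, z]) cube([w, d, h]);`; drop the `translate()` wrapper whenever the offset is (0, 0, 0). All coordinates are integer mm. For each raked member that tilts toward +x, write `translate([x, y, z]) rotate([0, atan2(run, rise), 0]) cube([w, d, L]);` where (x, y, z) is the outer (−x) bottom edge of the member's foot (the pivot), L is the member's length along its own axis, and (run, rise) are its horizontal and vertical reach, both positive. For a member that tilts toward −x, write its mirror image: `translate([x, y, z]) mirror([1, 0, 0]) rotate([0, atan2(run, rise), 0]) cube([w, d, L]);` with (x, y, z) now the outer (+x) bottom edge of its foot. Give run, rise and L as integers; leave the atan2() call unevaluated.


// leg length = √(360² + 675²) = 765
// right-leg outer foot x = 2·360 + 94 = 814
// beam min-corner = (360, 0, 675)
translate([360, 0, 675]) cube([94, 1024, 47]);
translate([0, 48, 0]) rotate([0, atan2(360, 675), 0]) cube([25, 37, 765]);
translate([814, 48, 0]) mirror([1, 0, 0]) rotate([0, atan2(360, 675), 0]) cube([25, 37, 765]);
translate([0, 939, 0]) rotate([0, atan2(360, 675), 0]) cube([25, 37, 765]);
translate([814, 939, 0]) mirror([1, 0, 0]) rotate([0, atan2(360, 675), 0]) cube([25, 37, 765]);


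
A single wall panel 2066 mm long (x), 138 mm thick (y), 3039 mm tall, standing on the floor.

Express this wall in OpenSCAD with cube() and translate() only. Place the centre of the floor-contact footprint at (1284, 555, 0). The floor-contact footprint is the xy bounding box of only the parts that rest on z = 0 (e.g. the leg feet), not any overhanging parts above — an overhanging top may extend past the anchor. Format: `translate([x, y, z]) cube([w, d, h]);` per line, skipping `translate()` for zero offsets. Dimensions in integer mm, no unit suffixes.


translate([251, 486, 0]) cube([2066, 138, 3039]);


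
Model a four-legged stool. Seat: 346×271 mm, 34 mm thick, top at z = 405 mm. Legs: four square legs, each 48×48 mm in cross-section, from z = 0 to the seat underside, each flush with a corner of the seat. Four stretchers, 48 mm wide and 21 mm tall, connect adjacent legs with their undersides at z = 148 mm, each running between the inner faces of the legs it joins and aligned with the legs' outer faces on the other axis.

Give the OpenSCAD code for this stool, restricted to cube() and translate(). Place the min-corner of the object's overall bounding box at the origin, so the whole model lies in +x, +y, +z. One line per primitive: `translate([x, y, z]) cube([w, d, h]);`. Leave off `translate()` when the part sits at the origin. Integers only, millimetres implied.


translate([0, 0, 371]) cube([346, 271, 34]);
cube([48, 48, 371]);
translate([298, 0, 0]) cube([48, 48, 371]);
translate([0, 223, 0]) cube([48, 48, 371]);
translate([298, 223, 0]) cube([48, 48, 371]);
translate([48, 0, 148]) cube([250, 48, 21]);
translate([48, 223, 148]) cube([250, 48, 21]);
translate([0, 48, 148]) cube([48, 175, 21]);
translate([298, 48, 148]) cube([48, 175, 21]);


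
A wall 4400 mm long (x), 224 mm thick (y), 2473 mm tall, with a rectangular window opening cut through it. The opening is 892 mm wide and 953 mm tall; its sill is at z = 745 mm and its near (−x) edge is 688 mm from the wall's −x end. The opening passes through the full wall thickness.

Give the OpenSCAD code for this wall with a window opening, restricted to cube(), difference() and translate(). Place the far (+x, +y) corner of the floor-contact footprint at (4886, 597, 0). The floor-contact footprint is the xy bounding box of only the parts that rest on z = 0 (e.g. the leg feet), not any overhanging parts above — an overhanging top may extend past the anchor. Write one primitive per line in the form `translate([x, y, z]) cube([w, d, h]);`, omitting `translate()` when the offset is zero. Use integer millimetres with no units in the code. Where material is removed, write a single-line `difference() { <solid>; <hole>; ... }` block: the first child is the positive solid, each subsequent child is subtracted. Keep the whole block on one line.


difference() { translate([486, 373, 0]) cube([4400, 224, 2473]); translate([1174, 373, 745]) cube([892, 224, 953]); }


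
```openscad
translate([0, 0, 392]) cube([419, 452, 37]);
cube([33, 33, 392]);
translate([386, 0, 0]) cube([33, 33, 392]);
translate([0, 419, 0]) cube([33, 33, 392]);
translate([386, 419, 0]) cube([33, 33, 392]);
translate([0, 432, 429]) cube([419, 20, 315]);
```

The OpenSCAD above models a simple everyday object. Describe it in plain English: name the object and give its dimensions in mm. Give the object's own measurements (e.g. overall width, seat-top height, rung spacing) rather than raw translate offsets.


A chair. The seat is a 419×452×37 mm slab with its top at z = 429 mm, on four 33×33 mm corner legs (flush with the seat edges, standing on z = 0). A flat backrest 20 mm thick, 315 mm tall, spans the full seat width and rises from the seat top along its +y edge, rear face flush with the rear of the seat.


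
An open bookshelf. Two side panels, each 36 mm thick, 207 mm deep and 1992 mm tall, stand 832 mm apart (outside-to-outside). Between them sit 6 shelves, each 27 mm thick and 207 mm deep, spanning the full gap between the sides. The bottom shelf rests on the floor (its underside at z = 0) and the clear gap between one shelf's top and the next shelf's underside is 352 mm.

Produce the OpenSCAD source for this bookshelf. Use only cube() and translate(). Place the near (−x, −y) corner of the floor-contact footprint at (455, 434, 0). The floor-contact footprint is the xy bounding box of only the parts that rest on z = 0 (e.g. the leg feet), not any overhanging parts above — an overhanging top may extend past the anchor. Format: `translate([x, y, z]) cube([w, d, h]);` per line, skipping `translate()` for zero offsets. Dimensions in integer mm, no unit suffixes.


translate([455, 434, 0]) cube([36, 207, 1992]);
translate([1251, 434, 0]) cube([36, 207, 1992]);
translate([491, 434, 0]) cube([760, 207, 27]);
translate([491, 434, 379]) cube([760, 207, 27]);
translate([491, 434, 758]) cube([760, 207, 27]);
translate([491, 434, 1137]) cube([760, 207, 27]);
translate([491, 434, 1516]) cube([760, 207, 27]);
translate([491, 434, 1895]) cube([760, 207, 27]);


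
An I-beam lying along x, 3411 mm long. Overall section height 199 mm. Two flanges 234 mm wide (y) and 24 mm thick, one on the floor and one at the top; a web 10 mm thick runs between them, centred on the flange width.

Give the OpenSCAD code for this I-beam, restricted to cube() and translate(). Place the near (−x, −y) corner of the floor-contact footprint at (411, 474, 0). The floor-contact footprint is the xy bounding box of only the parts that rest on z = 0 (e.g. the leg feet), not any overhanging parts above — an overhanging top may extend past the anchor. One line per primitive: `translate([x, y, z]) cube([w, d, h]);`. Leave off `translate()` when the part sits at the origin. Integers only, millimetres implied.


translate([411, 474, 0]) cube([3411, 234, 24]);
translate([411, 586, 24]) cube([3411, 10, 151]);
translate([411, 474, 175]) cube([3411, 234, 24]);


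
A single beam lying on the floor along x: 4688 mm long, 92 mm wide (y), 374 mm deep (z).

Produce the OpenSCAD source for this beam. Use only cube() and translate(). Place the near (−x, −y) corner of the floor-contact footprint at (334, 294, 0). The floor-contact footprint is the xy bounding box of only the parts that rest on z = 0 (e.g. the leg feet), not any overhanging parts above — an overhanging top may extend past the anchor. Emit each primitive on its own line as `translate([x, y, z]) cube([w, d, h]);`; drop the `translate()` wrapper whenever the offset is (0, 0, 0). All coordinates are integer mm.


translate([334, 294, 0]) cube([4688, 92, 374]);


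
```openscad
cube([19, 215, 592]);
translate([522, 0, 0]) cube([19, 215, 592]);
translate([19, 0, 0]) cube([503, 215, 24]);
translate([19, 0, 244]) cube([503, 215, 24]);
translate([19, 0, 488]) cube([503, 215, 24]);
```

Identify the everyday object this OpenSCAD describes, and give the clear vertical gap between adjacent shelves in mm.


A bookshelf. The clear shelf gap is 220 mm.

Two tall side panels with 3 horizontal boards between them — a bookshelf. The first two shelf undersides are at z = 0 and z = 244; with shelf thickness 24, the clear gap is 244 − 0 − 24 = 220 mm.


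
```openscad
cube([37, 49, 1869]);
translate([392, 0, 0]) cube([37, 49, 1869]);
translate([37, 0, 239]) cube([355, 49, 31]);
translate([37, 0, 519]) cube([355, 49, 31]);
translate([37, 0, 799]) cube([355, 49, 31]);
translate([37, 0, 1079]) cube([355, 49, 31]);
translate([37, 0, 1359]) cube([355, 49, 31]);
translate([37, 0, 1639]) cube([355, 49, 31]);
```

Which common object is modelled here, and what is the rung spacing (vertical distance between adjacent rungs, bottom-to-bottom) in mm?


A ladder. The rung spacing is 280 mm.

Two tall 37×49 posts with 6 short bars between them — a ladder. Adjacent rungs sit at z = 239 and z = 519, so the spacing is 519 − 239 = 280 mm.


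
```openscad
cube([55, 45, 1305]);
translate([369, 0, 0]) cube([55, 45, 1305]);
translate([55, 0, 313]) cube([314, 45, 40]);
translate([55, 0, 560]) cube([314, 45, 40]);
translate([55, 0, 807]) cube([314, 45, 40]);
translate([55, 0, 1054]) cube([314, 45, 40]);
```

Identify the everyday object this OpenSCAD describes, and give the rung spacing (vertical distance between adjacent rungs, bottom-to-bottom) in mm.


A ladder. The rung spacing is 247 mm.

Two tall 55×45 posts with 4 short bars between them — a ladder. Adjacent rungs sit at z = 313 and z = 560, so the spacing is 560 − 313 = 247 mm.


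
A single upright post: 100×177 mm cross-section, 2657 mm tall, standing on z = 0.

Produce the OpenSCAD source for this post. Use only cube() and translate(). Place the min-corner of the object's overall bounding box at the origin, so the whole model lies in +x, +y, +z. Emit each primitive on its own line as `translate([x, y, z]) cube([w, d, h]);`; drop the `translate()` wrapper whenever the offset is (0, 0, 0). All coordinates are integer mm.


cube([100, 177, 2657]);


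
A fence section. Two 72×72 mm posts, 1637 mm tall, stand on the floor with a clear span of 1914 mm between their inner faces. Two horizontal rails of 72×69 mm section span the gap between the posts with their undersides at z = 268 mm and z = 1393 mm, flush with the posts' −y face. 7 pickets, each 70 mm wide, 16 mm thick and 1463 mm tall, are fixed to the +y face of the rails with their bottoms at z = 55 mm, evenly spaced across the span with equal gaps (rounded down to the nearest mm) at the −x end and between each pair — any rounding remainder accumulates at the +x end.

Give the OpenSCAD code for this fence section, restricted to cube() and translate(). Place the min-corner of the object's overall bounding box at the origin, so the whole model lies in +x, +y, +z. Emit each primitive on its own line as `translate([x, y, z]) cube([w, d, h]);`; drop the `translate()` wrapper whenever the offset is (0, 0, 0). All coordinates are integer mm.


cube([72, 72, 1637]);
translate([1986, 0, 0]) cube([72, 72, 1637]);
translate([72, 0, 268]) cube([1914, 72, 69]);
translate([72, 0, 1393]) cube([1914, 72, 69]);
translate([250, 72, 55]) cube([70, 16, 1463]);
translate([498, 72, 55]) cube([70, 16, 1463]);
translate([746, 72, 55]) cube([70, 16, 1463]);
translate([994, 72, 55]) cube([70, 16, 1463]);
translate([1242, 72, 55]) cube([70, 16, 1463]);
translate([1490, 72, 55]) cube([70, 16, 1463]);
translate([1738, 72, 55]) cube([70, 16, 1463]);


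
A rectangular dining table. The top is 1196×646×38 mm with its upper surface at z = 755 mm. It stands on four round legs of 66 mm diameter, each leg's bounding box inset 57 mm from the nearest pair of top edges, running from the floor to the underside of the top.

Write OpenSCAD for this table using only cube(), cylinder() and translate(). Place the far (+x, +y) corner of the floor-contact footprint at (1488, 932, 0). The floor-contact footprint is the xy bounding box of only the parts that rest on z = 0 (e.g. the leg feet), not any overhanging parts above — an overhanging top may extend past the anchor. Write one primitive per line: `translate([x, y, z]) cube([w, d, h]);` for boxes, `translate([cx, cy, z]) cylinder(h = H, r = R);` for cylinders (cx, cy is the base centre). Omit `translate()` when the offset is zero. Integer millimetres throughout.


translate([349, 343, 717]) cube([1196, 646, 38]);
translate([439, 433, 0]) cylinder(h = 717, r = 33);
translate([1455, 433, 0]) cylinder(h = 717, r = 33);
translate([439, 899, 0]) cylinder(h = 717, r = 33);
translate([1455, 899, 0]) cylinder(h = 717, r = 33);


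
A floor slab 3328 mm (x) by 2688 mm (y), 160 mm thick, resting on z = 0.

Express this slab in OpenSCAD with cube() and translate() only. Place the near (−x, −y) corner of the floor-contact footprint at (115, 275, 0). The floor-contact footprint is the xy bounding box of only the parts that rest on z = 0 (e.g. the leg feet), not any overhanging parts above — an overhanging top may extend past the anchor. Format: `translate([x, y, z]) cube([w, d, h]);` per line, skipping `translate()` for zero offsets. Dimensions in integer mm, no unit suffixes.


translate([115, 275, 0]) cube([3328, 2688, 160]);


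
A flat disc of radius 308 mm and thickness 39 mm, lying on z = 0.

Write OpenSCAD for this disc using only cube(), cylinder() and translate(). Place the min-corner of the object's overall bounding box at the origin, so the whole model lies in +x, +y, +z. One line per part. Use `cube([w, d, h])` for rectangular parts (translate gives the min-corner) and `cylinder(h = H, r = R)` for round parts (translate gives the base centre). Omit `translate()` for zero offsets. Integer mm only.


translate([308, 308, 0]) cylinder(h = 39, r = 308);


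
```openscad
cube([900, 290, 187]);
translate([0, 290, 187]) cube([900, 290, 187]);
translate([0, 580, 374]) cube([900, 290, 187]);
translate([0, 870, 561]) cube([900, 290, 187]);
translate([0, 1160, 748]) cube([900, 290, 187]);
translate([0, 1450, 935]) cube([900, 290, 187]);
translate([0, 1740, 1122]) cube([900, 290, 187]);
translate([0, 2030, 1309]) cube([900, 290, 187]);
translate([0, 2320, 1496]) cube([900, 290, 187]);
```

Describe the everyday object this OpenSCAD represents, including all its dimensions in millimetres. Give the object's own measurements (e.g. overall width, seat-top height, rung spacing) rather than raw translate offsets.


A straight staircase of 9 solid steps. Each step is 900 mm wide (x), 290 mm deep (y, the going) and 187 mm tall (the rise). The first step rests on the floor; each subsequent step sits one going further in +y and one rise higher in +z, directly behind and above the previous step with no overlap.


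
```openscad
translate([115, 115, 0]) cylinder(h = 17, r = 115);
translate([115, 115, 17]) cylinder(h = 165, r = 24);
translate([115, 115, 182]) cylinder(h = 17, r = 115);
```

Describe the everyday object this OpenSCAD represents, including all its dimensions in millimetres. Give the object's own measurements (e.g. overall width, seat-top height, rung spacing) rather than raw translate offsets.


A spool: two coaxial disc flanges of radius 115 mm and thickness 17 mm, joined by a core cylinder of radius 24 mm and height 165 mm. The lower flange rests on z = 0 and the three cylinders share a vertical axis.


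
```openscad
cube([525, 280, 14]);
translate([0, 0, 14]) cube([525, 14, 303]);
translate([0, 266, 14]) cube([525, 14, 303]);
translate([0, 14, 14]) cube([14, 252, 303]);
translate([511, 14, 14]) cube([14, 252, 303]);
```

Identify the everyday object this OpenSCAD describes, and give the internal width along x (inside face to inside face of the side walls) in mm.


An open box. The internal width is 497 mm.

A 525×280 base slab with four walls standing on it — an open box. The base is 525 mm wide and the walls are 14 mm thick, so the internal width is 525 − 2 × 14 = 497 mm.


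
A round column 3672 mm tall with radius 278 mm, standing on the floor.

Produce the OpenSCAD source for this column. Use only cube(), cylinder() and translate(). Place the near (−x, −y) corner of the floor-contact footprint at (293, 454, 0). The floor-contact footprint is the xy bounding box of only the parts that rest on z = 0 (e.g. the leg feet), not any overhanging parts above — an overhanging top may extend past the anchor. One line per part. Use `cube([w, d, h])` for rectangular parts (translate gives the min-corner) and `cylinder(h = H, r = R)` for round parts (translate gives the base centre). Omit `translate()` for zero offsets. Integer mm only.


translate([571, 732, 0]) cylinder(h = 3672, r = 278);


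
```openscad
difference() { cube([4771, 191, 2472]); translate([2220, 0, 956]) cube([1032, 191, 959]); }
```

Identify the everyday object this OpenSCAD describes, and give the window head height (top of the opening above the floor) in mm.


A wall with a window opening. The window head height is 1915 mm.

A wall with a rectangular opening subtracted — a window. Sill at z = 956, opening 959 mm tall, so the head is at 956 + 959 = 1915 mm.


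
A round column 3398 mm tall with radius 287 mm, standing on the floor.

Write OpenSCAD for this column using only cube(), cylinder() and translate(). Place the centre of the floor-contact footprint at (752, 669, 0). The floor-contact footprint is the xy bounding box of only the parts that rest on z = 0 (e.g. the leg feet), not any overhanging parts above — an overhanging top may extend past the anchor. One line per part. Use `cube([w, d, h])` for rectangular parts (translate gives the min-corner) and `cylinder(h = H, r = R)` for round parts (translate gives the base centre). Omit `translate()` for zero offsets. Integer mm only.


translate([752, 669, 0]) cylinder(h = 3398, r = 287);


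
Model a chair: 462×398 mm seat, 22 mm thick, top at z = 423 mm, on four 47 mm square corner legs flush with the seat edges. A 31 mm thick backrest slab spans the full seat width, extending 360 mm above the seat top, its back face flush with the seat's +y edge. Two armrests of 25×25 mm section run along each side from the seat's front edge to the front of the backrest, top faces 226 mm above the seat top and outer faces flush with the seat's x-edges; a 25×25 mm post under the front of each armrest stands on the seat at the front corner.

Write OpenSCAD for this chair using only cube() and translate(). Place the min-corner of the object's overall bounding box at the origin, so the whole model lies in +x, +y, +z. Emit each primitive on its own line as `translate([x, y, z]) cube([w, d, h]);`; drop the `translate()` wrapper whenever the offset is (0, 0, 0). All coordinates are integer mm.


// leg_h = 423 - 22 = 401
// arm post h = 226 - 25 = 201
translate([0, 0, 401]) cube([462, 398, 22]);
cube([47, 47, 401]);
translate([415, 0, 0]) cube([47, 47, 401]);
translate([0, 351, 0]) cube([47, 47, 401]);
translate([415, 351, 0]) cube([47, 47, 401]);
translate([0, 367, 423]) cube([462, 31, 360]);
translate([0, 0, 624]) cube([25, 367, 25]);
translate([437, 0, 624]) cube([25, 367, 25]);
translate([0, 0, 423]) cube([25, 25, 201]);
translate([437, 0, 423]) cube([25, 25, 201]);


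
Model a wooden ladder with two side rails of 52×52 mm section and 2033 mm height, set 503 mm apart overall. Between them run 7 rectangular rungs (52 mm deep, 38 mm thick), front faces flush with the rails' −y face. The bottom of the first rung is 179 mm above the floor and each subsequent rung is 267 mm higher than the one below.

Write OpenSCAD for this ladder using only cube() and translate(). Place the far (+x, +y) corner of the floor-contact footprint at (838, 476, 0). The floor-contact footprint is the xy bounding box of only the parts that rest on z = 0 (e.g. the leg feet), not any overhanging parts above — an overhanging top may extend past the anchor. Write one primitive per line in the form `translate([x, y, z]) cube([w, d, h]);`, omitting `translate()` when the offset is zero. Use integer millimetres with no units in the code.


translate([335, 424, 0]) cube([52, 52, 2033]);
translate([786, 424, 0]) cube([52, 52, 2033]);
translate([387, 424, 179]) cube([399, 52, 38]);
translate([387, 424, 446]) cube([399, 52, 38]);
translate([387, 424, 713]) cube([399, 52, 38]);
translate([387, 424, 980]) cube([399, 52, 38]);
translate([387, 424, 1247]) cube([399, 52, 38]);
translate([387, 424, 1514]) cube([399, 52, 38]);
translate([387, 424, 1781]) cube([399, 52, 38]);


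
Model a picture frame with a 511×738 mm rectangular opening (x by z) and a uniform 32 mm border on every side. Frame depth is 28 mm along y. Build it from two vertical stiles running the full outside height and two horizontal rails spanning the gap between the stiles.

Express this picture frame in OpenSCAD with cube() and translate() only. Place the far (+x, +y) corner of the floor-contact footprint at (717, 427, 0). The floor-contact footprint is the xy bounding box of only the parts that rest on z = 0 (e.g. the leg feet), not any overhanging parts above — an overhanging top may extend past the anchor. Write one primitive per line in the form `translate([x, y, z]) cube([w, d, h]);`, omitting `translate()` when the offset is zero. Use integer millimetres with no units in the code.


translate([142, 399, 0]) cube([32, 28, 802]);
translate([685, 399, 0]) cube([32, 28, 802]);
translate([174, 399, 0]) cube([511, 28, 32]);
translate([174, 399, 770]) cube([511, 28, 32]);


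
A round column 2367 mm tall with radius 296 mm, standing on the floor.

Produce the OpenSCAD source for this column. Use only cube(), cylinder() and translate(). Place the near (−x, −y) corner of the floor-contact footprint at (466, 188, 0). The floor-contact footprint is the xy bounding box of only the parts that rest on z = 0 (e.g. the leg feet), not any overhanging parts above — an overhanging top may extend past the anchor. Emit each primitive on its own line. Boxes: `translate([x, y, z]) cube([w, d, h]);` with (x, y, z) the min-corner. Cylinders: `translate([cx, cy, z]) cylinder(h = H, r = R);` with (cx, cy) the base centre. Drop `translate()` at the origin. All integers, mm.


translate([762, 484, 0]) cylinder(h = 2367, r = 296);


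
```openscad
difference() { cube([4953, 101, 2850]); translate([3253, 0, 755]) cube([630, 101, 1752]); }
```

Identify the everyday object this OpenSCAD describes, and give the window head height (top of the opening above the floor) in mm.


A wall with a window opening. The window head height is 2507 mm.

A wall with a rectangular opening subtracted — a window. Sill at z = 755, opening 1752 mm tall, so the head is at 755 + 1752 = 2507 mm.


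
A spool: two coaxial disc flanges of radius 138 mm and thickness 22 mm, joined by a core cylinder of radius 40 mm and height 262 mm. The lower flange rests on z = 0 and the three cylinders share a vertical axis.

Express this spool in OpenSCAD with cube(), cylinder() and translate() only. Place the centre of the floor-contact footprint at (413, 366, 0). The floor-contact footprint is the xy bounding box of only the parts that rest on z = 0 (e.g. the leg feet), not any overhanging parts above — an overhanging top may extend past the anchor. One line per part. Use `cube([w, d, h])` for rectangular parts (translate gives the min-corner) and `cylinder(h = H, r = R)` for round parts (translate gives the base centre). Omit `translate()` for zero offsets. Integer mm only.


translate([413, 366, 0]) cylinder(h = 22, r = 138);
translate([413, 366, 22]) cylinder(h = 262, r = 40);
translate([413, 366, 284]) cylinder(h = 22, r = 138);


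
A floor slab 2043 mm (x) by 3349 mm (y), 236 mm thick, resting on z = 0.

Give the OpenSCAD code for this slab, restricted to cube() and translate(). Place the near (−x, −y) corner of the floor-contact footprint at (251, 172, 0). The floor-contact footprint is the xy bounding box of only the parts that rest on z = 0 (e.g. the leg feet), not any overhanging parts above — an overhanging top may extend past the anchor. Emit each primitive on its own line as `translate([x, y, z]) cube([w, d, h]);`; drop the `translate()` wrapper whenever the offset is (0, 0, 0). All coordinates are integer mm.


translate([251, 172, 0]) cube([2043, 3349, 236]);


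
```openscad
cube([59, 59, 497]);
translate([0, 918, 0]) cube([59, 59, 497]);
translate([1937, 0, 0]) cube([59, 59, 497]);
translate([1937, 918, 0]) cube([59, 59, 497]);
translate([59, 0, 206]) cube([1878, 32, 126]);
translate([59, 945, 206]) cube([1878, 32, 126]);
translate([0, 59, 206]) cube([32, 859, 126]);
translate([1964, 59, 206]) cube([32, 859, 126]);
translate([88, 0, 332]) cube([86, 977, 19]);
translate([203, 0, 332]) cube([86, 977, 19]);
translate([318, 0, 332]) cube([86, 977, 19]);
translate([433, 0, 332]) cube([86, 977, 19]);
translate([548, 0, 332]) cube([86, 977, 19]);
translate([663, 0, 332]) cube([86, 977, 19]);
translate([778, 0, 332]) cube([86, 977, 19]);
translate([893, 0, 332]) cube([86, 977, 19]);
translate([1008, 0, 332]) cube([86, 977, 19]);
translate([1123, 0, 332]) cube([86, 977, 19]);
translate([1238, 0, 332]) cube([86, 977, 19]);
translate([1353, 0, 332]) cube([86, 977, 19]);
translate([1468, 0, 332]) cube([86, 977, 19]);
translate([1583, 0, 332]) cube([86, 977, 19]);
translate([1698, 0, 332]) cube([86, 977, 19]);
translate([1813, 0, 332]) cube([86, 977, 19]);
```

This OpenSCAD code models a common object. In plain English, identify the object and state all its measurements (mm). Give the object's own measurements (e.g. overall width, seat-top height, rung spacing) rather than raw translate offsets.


A bed frame 1996 mm long (x) by 977 mm wide (y). Four 59×59 mm corner posts, 497 mm tall, at the corners of the footprint. Four rails of 32 mm thickness and 126 mm height run between adjacent posts with their undersides at z = 206 mm, their outer faces flush with the outside of the frame (the two x-running rails run between the posts' inner faces; the two y-running rails run between the posts' inner faces). 16 slats, each 86 mm wide (x) and 19 mm thick, lie across the top of the two x-running rails, running the full 977 mm width of the frame in y; along x they sit between the end posts with a 29 mm gap after the −x posts and between neighbouring slats, leaving 38 mm before the +x posts.


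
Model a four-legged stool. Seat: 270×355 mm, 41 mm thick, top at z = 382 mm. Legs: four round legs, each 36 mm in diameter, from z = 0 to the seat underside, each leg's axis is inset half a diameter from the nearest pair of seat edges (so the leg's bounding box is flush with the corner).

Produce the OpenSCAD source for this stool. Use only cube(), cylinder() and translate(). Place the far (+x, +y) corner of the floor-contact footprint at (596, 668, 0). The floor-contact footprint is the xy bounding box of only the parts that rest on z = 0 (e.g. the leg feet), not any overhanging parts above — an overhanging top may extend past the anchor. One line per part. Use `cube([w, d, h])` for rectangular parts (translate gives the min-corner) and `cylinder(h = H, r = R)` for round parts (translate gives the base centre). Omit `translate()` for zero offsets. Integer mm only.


translate([326, 313, 341]) cube([270, 355, 41]);
translate([344, 331, 0]) cylinder(h = 341, r = 18);
translate([578, 331, 0]) cylinder(h = 341, r = 18);
translate([344, 650, 0]) cylinder(h = 341, r = 18);
translate([578, 650, 0]) cylinder(h = 341, r = 18);


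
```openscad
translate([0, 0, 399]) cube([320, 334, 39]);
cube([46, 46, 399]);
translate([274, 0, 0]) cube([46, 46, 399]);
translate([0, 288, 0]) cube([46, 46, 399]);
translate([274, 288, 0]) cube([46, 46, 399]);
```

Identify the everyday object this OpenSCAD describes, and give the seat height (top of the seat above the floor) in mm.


A stool. The seat height is 438 mm.

A 320×334×39 slab at z = 399 on four corner posts — a stool. The seat top is 399 + 39 = 438 mm.


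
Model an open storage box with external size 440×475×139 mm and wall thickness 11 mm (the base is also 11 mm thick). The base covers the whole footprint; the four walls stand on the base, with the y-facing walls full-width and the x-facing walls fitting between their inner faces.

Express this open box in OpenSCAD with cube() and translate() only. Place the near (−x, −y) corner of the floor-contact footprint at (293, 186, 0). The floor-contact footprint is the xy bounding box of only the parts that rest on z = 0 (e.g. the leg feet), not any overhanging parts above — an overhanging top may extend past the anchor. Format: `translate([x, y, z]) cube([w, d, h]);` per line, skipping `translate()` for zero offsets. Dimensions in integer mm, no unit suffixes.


translate([293, 186, 0]) cube([440, 475, 11]);
translate([293, 186, 11]) cube([440, 11, 128]);
translate([293, 650, 11]) cube([440, 11, 128]);
translate([293, 197, 11]) cube([11, 453, 128]);
translate([722, 197, 11]) cube([11, 453, 128]);


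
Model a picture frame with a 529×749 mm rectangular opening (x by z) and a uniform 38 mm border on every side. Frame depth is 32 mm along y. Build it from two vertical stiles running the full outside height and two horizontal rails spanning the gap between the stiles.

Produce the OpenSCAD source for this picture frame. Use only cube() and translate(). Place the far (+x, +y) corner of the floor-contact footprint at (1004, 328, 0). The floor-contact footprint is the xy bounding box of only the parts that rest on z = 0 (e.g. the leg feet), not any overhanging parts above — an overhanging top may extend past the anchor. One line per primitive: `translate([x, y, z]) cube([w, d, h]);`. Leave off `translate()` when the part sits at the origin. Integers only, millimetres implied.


translate([399, 296, 0]) cube([38, 32, 825]);
translate([966, 296, 0]) cube([38, 32, 825]);
translate([437, 296, 0]) cube([529, 32, 38]);
translate([437, 296, 787]) cube([529, 32, 38]);


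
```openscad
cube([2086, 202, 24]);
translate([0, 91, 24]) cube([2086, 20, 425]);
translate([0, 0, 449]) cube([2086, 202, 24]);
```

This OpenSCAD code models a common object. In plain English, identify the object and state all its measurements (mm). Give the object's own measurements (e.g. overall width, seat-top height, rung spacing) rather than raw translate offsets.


An I-beam lying along x, 2086 mm long. Overall section height 473 mm. Two flanges 202 mm wide (y) and 24 mm thick, one on the floor and one at the top; a web 20 mm thick runs between them, centred on the flange width.


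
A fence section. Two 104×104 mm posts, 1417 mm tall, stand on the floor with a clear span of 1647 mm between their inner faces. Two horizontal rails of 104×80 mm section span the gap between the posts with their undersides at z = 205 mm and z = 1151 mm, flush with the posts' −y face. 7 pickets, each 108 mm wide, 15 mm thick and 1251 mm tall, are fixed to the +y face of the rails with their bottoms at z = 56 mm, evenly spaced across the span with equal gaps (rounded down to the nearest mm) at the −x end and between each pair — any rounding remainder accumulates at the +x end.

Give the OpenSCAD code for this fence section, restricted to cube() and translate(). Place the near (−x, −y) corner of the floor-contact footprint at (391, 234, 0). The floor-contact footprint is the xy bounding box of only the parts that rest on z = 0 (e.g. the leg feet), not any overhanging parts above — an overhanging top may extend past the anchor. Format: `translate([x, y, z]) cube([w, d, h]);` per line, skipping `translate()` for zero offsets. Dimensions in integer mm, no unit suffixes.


translate([391, 234, 0]) cube([104, 104, 1417]);
translate([2142, 234, 0]) cube([104, 104, 1417]);
translate([495, 234, 205]) cube([1647, 104, 80]);
translate([495, 234, 1151]) cube([1647, 104, 80]);
translate([606, 338, 56]) cube([108, 15, 1251]);
translate([825, 338, 56]) cube([108, 15, 1251]);
translate([1044, 338, 56]) cube([108, 15, 1251]);
translate([1263, 338, 56]) cube([108, 15, 1251]);
translate([1482, 338, 56]) cube([108, 15, 1251]);
translate([1701, 338, 56]) cube([108, 15, 1251]);
translate([1920, 338, 56]) cube([108, 15, 1251]);


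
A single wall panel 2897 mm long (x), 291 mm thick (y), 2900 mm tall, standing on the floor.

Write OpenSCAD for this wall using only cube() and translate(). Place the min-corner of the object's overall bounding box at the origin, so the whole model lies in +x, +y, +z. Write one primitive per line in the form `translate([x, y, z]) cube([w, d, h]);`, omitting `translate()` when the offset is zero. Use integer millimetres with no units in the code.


cube([2897, 291, 2900]);


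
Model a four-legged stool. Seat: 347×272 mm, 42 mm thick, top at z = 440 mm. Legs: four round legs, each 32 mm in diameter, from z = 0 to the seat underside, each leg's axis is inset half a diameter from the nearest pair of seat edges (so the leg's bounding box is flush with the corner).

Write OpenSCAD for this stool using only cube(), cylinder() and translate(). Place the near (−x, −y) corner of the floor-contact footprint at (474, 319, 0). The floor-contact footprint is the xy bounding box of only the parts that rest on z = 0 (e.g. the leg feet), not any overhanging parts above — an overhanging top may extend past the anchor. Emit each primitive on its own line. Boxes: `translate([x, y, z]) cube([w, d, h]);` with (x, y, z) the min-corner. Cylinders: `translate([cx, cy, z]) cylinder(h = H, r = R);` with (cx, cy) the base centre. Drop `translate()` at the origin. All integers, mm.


translate([474, 319, 398]) cube([347, 272, 42]);
translate([490, 335, 0]) cylinder(h = 398, r = 16);
translate([805, 335, 0]) cylinder(h = 398, r = 16);
translate([490, 575, 0]) cylinder(h = 398, r = 16);
translate([805, 575, 0]) cylinder(h = 398, r = 16);


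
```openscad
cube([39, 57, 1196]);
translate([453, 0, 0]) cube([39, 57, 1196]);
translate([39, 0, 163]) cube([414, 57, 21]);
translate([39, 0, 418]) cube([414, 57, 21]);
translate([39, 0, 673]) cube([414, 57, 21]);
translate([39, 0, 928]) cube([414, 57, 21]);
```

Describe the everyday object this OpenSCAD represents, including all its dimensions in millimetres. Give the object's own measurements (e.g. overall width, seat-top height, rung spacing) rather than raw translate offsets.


A straight ladder. Two 39×57 mm vertical rails, 1196 mm tall, stand 492 mm apart (outside-to-outside) with their front faces coplanar on the −y side. 4 rungs, each 57 mm deep and 21 mm tall, span between the inner faces of the rails, front faces flush with the rails. The lowest rung's underside is at z = 163 mm and rungs are spaced 255 mm apart (underside to underside).


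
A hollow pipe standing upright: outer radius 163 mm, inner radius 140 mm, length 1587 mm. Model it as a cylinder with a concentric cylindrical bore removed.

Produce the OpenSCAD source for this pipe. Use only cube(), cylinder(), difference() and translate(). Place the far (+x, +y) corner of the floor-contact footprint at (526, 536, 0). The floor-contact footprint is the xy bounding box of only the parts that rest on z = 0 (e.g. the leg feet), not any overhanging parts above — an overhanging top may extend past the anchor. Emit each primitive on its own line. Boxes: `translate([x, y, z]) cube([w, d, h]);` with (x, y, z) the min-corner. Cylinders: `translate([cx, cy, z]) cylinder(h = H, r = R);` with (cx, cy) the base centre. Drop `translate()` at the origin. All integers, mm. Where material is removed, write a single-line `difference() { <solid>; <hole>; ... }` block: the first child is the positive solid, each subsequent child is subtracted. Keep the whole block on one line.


difference() { translate([363, 373, 0]) cylinder(h = 1587, r = 163); translate([363, 373, 0]) cylinder(h = 1587, r = 140); }


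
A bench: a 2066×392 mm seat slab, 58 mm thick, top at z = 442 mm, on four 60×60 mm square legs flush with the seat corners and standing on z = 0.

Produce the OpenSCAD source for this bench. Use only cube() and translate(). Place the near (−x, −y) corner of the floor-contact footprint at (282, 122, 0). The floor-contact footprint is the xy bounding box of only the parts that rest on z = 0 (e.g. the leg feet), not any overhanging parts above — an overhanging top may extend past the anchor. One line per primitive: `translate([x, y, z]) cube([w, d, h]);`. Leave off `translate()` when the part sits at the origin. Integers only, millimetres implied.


// leg_h = 442 − 58 = 384
translate([282, 122, 384]) cube([2066, 392, 58]);
translate([282, 122, 0]) cube([60, 60, 384]);
translate([282, 454, 0]) cube([60, 60, 384]);
translate([2288, 122, 0]) cube([60, 60, 384]);
translate([2288, 454, 0]) cube([60, 60, 384]);
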